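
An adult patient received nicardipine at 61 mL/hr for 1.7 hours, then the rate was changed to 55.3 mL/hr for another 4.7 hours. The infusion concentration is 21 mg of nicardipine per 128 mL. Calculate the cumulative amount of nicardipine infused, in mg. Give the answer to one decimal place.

59.7 mg

Concentration = 21 mg ÷ 128 mL = 0.1640625 mg/mL
Stage 1: 61 mL/hr × 1.7 hr = 103.7 mL → 103.7 mL × 0.1640625 mg/mL = 17.01328 mg
Stage 2: 55.3 mL/hr × 4.7 hr = 259.91 mL → 259.91 mL × 0.1640625 mg/mL = 42.64148 mg
Total = 17.01328 + 42.64148 = 59.65477 mg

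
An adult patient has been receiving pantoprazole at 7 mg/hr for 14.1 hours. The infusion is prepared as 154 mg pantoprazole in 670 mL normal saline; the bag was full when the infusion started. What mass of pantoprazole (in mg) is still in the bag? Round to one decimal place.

Concentration = 154 mg ÷ 670 mL = 0.2298507 mg/mL
Rate = 7 mg/hr ÷ 0.2298507 mg/mL = 30.45455 mL/hr
Volume infused = 30.45455 mL/hr × 14.1 hr = 429.4091 mL
Volume remaining = 670 − 429.4091 = 240.5909 mL
Drug remaining = 240.5909 mL × 0.2298507 mg/mL = 55.3 mg

55.3 mg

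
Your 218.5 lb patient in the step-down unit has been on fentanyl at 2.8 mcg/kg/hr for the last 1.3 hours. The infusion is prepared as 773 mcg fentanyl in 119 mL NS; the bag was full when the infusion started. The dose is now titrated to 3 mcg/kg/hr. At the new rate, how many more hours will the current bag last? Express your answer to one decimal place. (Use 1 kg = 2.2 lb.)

Initial rate:
Weight = 218.5 lb ÷ 2.2 lb/kg = 99.31818 kg
Dose = 2.8 mcg/kg/hr × 99.31818 kg = 278.0909 mcg/hr
Concentration = 773 mcg ÷ 119 mL = 6.495798 mcg/mL
Rate = 278.0909 mcg/hr ÷ 6.495798 mcg/mL = 42.81089 mL/hr
Volume infused so far = 42.81089 mL/hr × 1.3 hr = 55.65416 mL
Volume remaining = 119 − 55.65416 = 63.34584 mL
New rate:
Dose = 3 mcg/kg/hr × 99.31818 kg = 297.9545 mcg/hr
Rate = 297.9545 mcg/hr ÷ 6.495798 mcg/mL = 45.86881 mL/hr
Time remaining = 63.34584 mL ÷ 45.86881 mL/hr = 1.381022 hr

1.4 hours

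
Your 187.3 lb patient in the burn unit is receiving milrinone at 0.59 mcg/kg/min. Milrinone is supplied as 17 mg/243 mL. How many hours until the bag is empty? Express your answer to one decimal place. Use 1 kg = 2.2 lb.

Weight = 187.3 lb ÷ 2.2 lb/kg = 85.13636 kg
Dose = 0.59 mcg/kg/min × 85.13636 kg = 50.23045 mcg/min
50.23045 mcg/min × 60 min/hr = 3013.827 mcg/hr
Concentration = 17 mg ÷ 243 mL = 0.06995885 mg/mL = 69.95885 mcg/mL
Rate = 3013.827 mcg/hr ÷ 69.95885 mcg/mL = 43.08 mL/hr
Duration = 243 mL ÷ 43.08 mL/hr = 5.640668 hr

5.6 hours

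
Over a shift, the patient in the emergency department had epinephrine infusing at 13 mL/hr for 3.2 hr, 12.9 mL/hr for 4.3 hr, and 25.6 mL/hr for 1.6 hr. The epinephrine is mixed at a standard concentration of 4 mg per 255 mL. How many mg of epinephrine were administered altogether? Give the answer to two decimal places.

2.17 mg

Concentration = 4 mg ÷ 255 mL = 0.01568627 mg/mL
Stage 1: 13 mL/hr × 3.2 hr = 41.6 mL → 41.6 mL × 0.01568627 mg/mL = 0.652549 mg
Stage 2: 12.9 mL/hr × 4.3 hr = 55.47 mL → 55.47 mL × 0.01568627 mg/mL = 0.8701176 mg
Stage 3: 25.6 mL/hr × 1.6 hr = 40.96 mL → 40.96 mL × 0.01568627 mg/mL = 0.6425098 mg
Total = 0.652549 + 0.8701176 + 0.6425098 = 2.165176 mg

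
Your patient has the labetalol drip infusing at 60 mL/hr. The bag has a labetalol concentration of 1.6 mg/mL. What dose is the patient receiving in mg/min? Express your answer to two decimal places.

1.60 mg/min

Drug rate = 60 mL/hr × 1.6 mg/mL = 96 mg/hr
96 mg/hr ÷ 60 min/hr = 1.6 mg/min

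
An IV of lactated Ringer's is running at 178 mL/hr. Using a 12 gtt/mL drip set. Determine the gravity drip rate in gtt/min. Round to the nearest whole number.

178 mL/hr ÷ 60 min/hr = 2.966667 mL/min
2.966667 mL/min × 12 gtt/mL = 35.6 gtt/min

36 gtt/min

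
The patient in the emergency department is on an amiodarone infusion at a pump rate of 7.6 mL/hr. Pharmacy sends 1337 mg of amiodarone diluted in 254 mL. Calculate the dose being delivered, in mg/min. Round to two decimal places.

0.67 mg/min

Concentration = 1337 mg ÷ 254 mL = 5.26378 mg/mL
Drug rate = 7.6 mL/hr × 5.26378 mg/mL = 40.00472 mg/hr
40.00472 mg/hr ÷ 60 min/hr = 0.6667454 mg/min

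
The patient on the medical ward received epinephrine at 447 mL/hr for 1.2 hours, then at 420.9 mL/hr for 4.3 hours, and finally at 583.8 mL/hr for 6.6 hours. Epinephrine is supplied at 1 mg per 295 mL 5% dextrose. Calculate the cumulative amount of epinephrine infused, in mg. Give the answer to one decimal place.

21.0 mg

Concentration = 1 mg ÷ 295 mL = 0.003389831 mg/mL
Stage 1: 447 mL/hr × 1.2 hr = 536.4 mL → 536.4 mL × 0.003389831 mg/mL = 1.818305 mg
Stage 2: 420.9 mL/hr × 4.3 hr = 1809.87 mL → 1809.87 mL × 0.003389831 mg/mL = 6.135153 mg
Stage 3: 583.8 mL/hr × 6.6 hr = 3853.08 mL → 3853.08 mL × 0.003389831 mg/mL = 13.06129 mg
Total = 1.818305 + 6.135153 + 13.06129 = 21.01475 mg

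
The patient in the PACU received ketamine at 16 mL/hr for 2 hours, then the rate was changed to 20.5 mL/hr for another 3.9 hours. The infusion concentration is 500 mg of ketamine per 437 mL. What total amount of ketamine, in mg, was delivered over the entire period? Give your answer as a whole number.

128 mg

Concentration = 500 mg ÷ 437 mL = 1.144165 mg/mL
Stage 1: 16 mL/hr × 2 hr = 32 mL → 32 mL × 1.144165 mg/mL = 36.61327 mg
Stage 2: 20.5 mL/hr × 3.9 hr = 79.95 mL → 79.95 mL × 1.144165 mg/mL = 91.47597 mg
Total = 36.61327 + 91.47597 = 128.0892 mg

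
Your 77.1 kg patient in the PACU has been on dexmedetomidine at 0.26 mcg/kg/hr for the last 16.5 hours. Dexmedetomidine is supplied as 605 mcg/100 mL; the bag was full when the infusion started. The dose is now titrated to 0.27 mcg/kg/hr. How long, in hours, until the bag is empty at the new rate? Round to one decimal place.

Initial rate:
Dose = 0.26 mcg/kg/hr × 77.1 kg = 20.046 mcg/hr
Concentration = 605 mcg ÷ 100 mL = 6.05 mcg/mL
Rate = 20.046 mcg/hr ÷ 6.05 mcg/mL = 3.313388 mL/hr
Volume infused so far = 3.313388 mL/hr × 16.5 hr = 54.67091 mL
Volume remaining = 100 − 54.67091 = 45.32909 mL
New rate:
Dose = 0.27 mcg/kg/hr × 77.1 kg = 20.817 mcg/hr
Rate = 20.817 mcg/hr ÷ 6.05 mcg/mL = 3.440826 mL/hr
Time remaining = 45.32909 mL ÷ 3.440826 mL/hr = 13.1739 hr

13.2 hours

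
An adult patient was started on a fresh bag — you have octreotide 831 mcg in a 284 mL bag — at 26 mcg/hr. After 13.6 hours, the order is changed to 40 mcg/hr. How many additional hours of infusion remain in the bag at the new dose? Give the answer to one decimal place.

Initial rate:
Concentration = 831 mcg ÷ 284 mL = 2.926056 mcg/mL
Rate = 26 mcg/hr ÷ 2.926056 mcg/mL = 8.88568 mL/hr
Volume infused so far = 8.88568 mL/hr × 13.6 hr = 120.8452 mL
Volume remaining = 284 − 120.8452 = 163.1548 mL
New rate:
Rate = 40 mcg/hr ÷ 2.926056 mcg/mL = 13.67028 mL/hr
Time remaining = 163.1548 mL ÷ 13.67028 mL/hr = 11.935 hr

11.9 hours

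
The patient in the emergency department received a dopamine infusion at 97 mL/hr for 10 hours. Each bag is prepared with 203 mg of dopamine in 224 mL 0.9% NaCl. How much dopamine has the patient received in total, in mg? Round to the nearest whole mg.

879 mg

Concentration = 203 mg ÷ 224 mL = 0.90625 mg/mL = 906.25 mcg/mL
Drug rate = 97 mL/hr × 906.25 mcg/mL = 87906.25 mcg/hr
Total = 87906.25 mcg/hr × 10 hr = 879062.5 mcg = 879.0625 mg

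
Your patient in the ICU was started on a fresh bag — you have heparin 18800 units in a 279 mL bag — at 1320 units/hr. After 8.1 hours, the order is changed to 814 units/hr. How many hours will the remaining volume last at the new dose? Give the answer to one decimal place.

10.0 hours

Initial rate:
Concentration = 18800 units ÷ 279 mL = 67.38351 units/mL
Rate = 1320 units/hr ÷ 67.38351 units/mL = 19.58936 mL/hr
Volume infused so far = 19.58936 mL/hr × 8.1 hr = 158.6738 mL
Volume remaining = 279 − 158.6738 = 120.3262 mL
New rate:
Rate = 814 units/hr ÷ 67.38351 units/mL = 12.08011 mL/hr
Time remaining = 120.3262 mL ÷ 12.08011 mL/hr = 9.960688 hr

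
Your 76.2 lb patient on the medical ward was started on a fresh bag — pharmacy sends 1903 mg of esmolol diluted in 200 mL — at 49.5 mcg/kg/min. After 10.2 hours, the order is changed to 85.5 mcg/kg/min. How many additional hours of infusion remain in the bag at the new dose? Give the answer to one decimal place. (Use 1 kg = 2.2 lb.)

4.8 hours

Initial rate:
Weight = 76.2 lb ÷ 2.2 lb/kg = 34.63636 kg
Dose = 49.5 mcg/kg/min × 34.63636 kg = 1714.5 mcg/min
1714.5 mcg/min × 60 min/hr = 102870 mcg/hr
Concentration = 1903 mg ÷ 200 mL = 9.515 mg/mL = 9515 mcg/mL
Rate = 102870 mcg/hr ÷ 9515 mcg/mL = 10.81135 mL/hr
Volume infused so far = 10.81135 mL/hr × 10.2 hr = 110.2758 mL
Volume remaining = 200 − 110.2758 = 89.72422 mL
New rate:
Dose = 85.5 mcg/kg/min × 34.63636 kg = 2961.409 mcg/min
2961.409 mcg/min × 60 min/hr = 177684.5 mcg/hr
Rate = 177684.5 mcg/hr ÷ 9515 mcg/mL = 18.67415 mL/hr
Time remaining = 89.72422 mL ÷ 18.67415 mL/hr = 4.804729 hr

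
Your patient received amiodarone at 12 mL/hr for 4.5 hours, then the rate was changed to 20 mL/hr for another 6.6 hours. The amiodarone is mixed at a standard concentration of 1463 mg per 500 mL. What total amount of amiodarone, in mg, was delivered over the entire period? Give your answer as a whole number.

Concentration = 1463 mg ÷ 500 mL = 2.926 mg/mL
Stage 1: 12 mL/hr × 4.5 hr = 54 mL → 54 mL × 2.926 mg/mL = 158.004 mg
Stage 2: 20 mL/hr × 6.6 hr = 132 mL → 132 mL × 2.926 mg/mL = 386.232 mg
Total = 158.004 + 386.232 = 544.236 mg

544 mg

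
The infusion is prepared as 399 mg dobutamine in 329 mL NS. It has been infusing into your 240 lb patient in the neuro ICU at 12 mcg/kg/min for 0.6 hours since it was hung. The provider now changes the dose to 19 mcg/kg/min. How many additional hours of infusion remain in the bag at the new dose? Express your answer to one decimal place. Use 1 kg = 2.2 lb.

Initial rate:
Weight = 240 lb ÷ 2.2 lb/kg = 109.0909 kg
Dose = 12 mcg/kg/min × 109.0909 kg = 1309.091 mcg/min
1309.091 mcg/min × 60 min/hr = 78545.45 mcg/hr
Concentration = 399 mg ÷ 329 mL = 1.212766 mg/mL = 1212.766 mcg/mL
Rate = 78545.45 mcg/hr ÷ 1212.766 mcg/mL = 64.76555 mL/hr
Volume infused so far = 64.76555 mL/hr × 0.6 hr = 38.85933 mL
Volume remaining = 329 − 38.85933 = 290.1407 mL
New rate:
Dose = 19 mcg/kg/min × 109.0909 kg = 2072.727 mcg/min
2072.727 mcg/min × 60 min/hr = 124363.6 mcg/hr
Rate = 124363.6 mcg/hr ÷ 1212.766 mcg/mL = 102.5455 mL/hr
Time remaining = 290.1407 mL ÷ 102.5455 mL/hr = 2.829386 hr

2.8 hours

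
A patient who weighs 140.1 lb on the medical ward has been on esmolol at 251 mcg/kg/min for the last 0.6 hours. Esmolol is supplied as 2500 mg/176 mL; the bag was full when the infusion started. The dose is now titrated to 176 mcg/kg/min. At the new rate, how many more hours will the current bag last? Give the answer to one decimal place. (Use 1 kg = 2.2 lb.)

Initial rate:
Weight = 140.1 lb ÷ 2.2 lb/kg = 63.68182 kg
Dose = 251 mcg/kg/min × 63.68182 kg = 15984.14 mcg/min
15984.14 mcg/min × 60 min/hr = 959048.2 mcg/hr
Concentration = 2500 mg ÷ 176 mL = 14.20455 mg/mL = 14204.55 mcg/mL
Rate = 959048.2 mcg/hr ÷ 14204.55 mcg/mL = 67.51699 mL/hr
Volume infused so far = 67.51699 mL/hr × 0.6 hr = 40.5102 mL
Volume remaining = 176 − 40.5102 = 135.4898 mL
New rate:
Dose = 176 mcg/kg/min × 63.68182 kg = 11208 mcg/min
11208 mcg/min × 60 min/hr = 672480 mcg/hr
Rate = 672480 mcg/hr ÷ 14204.55 mcg/mL = 47.34259 mL/hr
Time remaining = 135.4898 mL ÷ 47.34259 mL/hr = 2.861901 hr

2.9 hours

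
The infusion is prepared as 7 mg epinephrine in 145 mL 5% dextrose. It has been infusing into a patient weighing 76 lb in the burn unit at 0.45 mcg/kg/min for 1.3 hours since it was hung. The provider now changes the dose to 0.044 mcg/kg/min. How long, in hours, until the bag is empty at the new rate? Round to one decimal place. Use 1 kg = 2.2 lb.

63.5 hours

Initial rate:
Weight = 76 lb ÷ 2.2 lb/kg = 34.54545 kg
Dose = 0.45 mcg/kg/min × 34.54545 kg = 15.54545 mcg/min
15.54545 mcg/min × 60 min/hr = 932.7273 mcg/hr
Concentration = 7 mg ÷ 145 mL = 0.04827586 mg/mL = 48.27586 mcg/mL
Rate = 932.7273 mcg/hr ÷ 48.27586 mcg/mL = 19.32078 mL/hr
Volume infused so far = 19.32078 mL/hr × 1.3 hr = 25.11701 mL
Volume remaining = 145 − 25.11701 = 119.883 mL
New rate:
Dose = 0.044 mcg/kg/min × 34.54545 kg = 1.52 mcg/min
1.52 mcg/min × 60 min/hr = 91.2 mcg/hr
Rate = 91.2 mcg/hr ÷ 48.27586 mcg/mL = 1.889143 mL/hr
Time remaining = 119.883 mL ÷ 1.889143 mL/hr = 63.45893 hr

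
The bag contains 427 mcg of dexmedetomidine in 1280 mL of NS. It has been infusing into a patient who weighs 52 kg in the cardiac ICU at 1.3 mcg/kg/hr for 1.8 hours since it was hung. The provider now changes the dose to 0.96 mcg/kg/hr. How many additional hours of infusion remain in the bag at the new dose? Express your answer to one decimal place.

Initial rate:
Dose = 1.3 mcg/kg/hr × 52 kg = 67.6 mcg/hr
Concentration = 427 mcg ÷ 1280 mL = 0.3335938 mcg/mL
Rate = 67.6 mcg/hr ÷ 0.3335938 mcg/mL = 202.6417 mL/hr
Volume infused so far = 202.6417 mL/hr × 1.8 hr = 364.755 mL
Volume remaining = 1280 − 364.755 = 915.245 mL
New rate:
Dose = 0.96 mcg/kg/hr × 52 kg = 49.92 mcg/hr
Rate = 49.92 mcg/hr ÷ 0.3335938 mcg/mL = 149.6431 mL/hr
Time remaining = 915.245 mL ÷ 149.6431 mL/hr = 6.116186 hr

6.1 hours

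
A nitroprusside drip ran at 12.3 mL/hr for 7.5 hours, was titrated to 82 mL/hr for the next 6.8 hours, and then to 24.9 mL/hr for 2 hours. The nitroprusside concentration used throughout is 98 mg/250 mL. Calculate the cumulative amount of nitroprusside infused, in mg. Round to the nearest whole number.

274 mg

Concentration = 98 mg ÷ 250 mL = 0.392 mg/mL
Stage 1: 12.3 mL/hr × 7.5 hr = 92.25 mL → 92.25 mL × 0.392 mg/mL = 36.162 mg
Stage 2: 82 mL/hr × 6.8 hr = 557.6 mL → 557.6 mL × 0.392 mg/mL = 218.5792 mg
Stage 3: 24.9 mL/hr × 2 hr = 49.8 mL → 49.8 mL × 0.392 mg/mL = 19.5216 mg
Total = 36.162 + 218.5792 + 19.5216 = 274.2628 mg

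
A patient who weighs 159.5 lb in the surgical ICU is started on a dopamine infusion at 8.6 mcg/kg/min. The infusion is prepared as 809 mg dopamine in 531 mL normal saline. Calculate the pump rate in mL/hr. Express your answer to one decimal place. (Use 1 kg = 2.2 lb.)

Weight = 159.5 lb ÷ 2.2 lb/kg = 72.5 kg
Dose = 8.6 mcg/kg/min × 72.5 kg = 623.5 mcg/min
623.5 mcg/min × 60 min/hr = 37410 mcg/hr
Concentration = 809 mg ÷ 531 mL = 1.52354 mg/mL = 1523.54 mcg/mL
Rate = 37410 mcg/hr ÷ 1523.54 mcg/mL = 24.55465 mL/hr

24.6 mL/hr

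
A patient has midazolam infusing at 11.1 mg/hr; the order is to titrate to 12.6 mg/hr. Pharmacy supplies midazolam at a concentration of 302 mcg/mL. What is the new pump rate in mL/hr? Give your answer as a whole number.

Concentration = 302 mcg/mL = 0.302 mg/mL
Rate = 12.6 mg/hr ÷ 0.302 mg/mL = 41.72185 mL/hr

42 mL/hr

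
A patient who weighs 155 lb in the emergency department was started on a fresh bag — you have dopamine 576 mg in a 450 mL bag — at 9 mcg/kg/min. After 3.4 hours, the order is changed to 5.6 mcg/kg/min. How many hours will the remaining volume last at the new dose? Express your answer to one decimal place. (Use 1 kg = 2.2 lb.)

18.9 hours

Initial rate:
Weight = 155 lb ÷ 2.2 lb/kg = 70.45455 kg
Dose = 9 mcg/kg/min × 70.45455 kg = 634.0909 mcg/min
634.0909 mcg/min × 60 min/hr = 38045.45 mcg/hr
Concentration = 576 mg ÷ 450 mL = 1.28 mg/mL = 1280 mcg/mL
Rate = 38045.45 mcg/hr ÷ 1280 mcg/mL = 29.72301 mL/hr
Volume infused so far = 29.72301 mL/hr × 3.4 hr = 101.0582 mL
Volume remaining = 450 − 101.0582 = 348.9418 mL
New rate:
Dose = 5.6 mcg/kg/min × 70.45455 kg = 394.5455 mcg/min
394.5455 mcg/min × 60 min/hr = 23672.73 mcg/hr
Rate = 23672.73 mcg/hr ÷ 1280 mcg/mL = 18.49432 mL/hr
Time remaining = 348.9418 mL ÷ 18.49432 mL/hr = 18.86751 hr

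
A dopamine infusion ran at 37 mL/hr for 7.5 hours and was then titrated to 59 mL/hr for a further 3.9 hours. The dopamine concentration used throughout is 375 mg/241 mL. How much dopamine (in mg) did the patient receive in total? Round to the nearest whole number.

790 mg

Concentration = 375 mg ÷ 241 mL = 1.556017 mg/mL
Stage 1: 37 mL/hr × 7.5 hr = 277.5 mL → 277.5 mL × 1.556017 mg/mL = 431.7946 mg
Stage 2: 59 mL/hr × 3.9 hr = 230.1 mL → 230.1 mL × 1.556017 mg/mL = 358.0394 mg
Total = 431.7946 + 358.0394 = 789.834 mg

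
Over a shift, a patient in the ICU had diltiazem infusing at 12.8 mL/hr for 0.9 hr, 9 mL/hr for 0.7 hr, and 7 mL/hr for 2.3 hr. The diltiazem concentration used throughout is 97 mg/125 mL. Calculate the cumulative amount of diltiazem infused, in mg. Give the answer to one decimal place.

26.3 mg

Concentration = 97 mg ÷ 125 mL = 0.776 mg/mL
Stage 1: 12.8 mL/hr × 0.9 hr = 11.52 mL → 11.52 mL × 0.776 mg/mL = 8.93952 mg
Stage 2: 9 mL/hr × 0.7 hr = 6.3 mL → 6.3 mL × 0.776 mg/mL = 4.8888 mg
Stage 3: 7 mL/hr × 2.3 hr = 16.1 mL → 16.1 mL × 0.776 mg/mL = 12.4936 mg
Total = 8.93952 + 4.8888 + 12.4936 = 26.32192 mg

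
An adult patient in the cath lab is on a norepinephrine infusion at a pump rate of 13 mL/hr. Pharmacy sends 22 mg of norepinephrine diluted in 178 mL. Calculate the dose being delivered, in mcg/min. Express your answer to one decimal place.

26.8 mcg/min

Concentration = 22 mg ÷ 178 mL = 0.1235955 mg/mL = 123.5955 mcg/mL
Drug rate = 13 mL/hr × 123.5955 mcg/mL = 1606.742 mcg/hr
1606.742 mcg/hr ÷ 60 min/hr = 26.77903 mcg/min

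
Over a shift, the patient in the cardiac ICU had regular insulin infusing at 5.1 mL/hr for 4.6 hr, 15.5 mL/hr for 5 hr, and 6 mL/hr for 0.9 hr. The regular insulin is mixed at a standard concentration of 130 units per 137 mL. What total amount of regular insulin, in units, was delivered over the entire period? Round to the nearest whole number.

Concentration = 130 units ÷ 137 mL = 0.9489051 units/mL
Stage 1: 5.1 mL/hr × 4.6 hr = 23.46 mL → 23.46 mL × 0.9489051 units/mL = 22.26131 units
Stage 2: 15.5 mL/hr × 5 hr = 77.5 mL → 77.5 mL × 0.9489051 units/mL = 73.54015 units
Stage 3: 6 mL/hr × 0.9 hr = 5.4 mL → 5.4 mL × 0.9489051 units/mL = 5.124088 units
Total = 22.26131 + 73.54015 + 5.124088 = 100.9255 units

101 units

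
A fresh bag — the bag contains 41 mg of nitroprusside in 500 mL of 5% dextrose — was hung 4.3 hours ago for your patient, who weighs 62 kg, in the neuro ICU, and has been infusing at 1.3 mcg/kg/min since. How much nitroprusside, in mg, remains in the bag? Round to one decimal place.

20.2 mg

Dose = 1.3 mcg/kg/min × 62 kg = 80.6 mcg/min
80.6 mcg/min × 60 min/hr = 4836 mcg/hr
Concentration = 41 mg ÷ 500 mL = 0.082 mg/mL = 82 mcg/mL
Rate = 4836 mcg/hr ÷ 82 mcg/mL = 58.97561 mL/hr
Volume infused = 58.97561 mL/hr × 4.3 hr = 253.5951 mL
Volume remaining = 500 − 253.5951 = 246.4049 mL
Drug remaining = 246.4049 mL × 82 mcg/mL = 20205.2 mcg = 20.2052 mg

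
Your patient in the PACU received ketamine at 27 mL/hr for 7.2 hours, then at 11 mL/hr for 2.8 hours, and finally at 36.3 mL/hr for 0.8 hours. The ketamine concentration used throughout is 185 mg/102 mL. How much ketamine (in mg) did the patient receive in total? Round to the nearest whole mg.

Concentration = 185 mg ÷ 102 mL = 1.813725 mg/mL
Stage 1: 27 mL/hr × 7.2 hr = 194.4 mL → 194.4 mL × 1.813725 mg/mL = 352.5882 mg
Stage 2: 11 mL/hr × 2.8 hr = 30.8 mL → 30.8 mL × 1.813725 mg/mL = 55.86275 mg
Stage 3: 36.3 mL/hr × 0.8 hr = 29.04 mL → 29.04 mL × 1.813725 mg/mL = 52.67059 mg
Total = 352.5882 + 55.86275 + 52.67059 = 461.1216 mg

461 mg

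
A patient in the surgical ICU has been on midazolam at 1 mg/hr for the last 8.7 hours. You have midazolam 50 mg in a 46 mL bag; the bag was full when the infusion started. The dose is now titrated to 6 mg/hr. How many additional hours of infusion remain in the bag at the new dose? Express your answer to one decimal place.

6.9 hours

Initial rate:
Concentration = 50 mg ÷ 46 mL = 1.086957 mg/mL
Rate = 1 mg/hr ÷ 1.086957 mg/mL = 0.92 mL/hr
Volume infused so far = 0.92 mL/hr × 8.7 hr = 8.004 mL
Volume remaining = 46 − 8.004 = 37.996 mL
New rate:
Rate = 6 mg/hr ÷ 1.086957 mg/mL = 5.52 mL/hr
Time remaining = 37.996 mL ÷ 5.52 mL/hr = 6.883333 hr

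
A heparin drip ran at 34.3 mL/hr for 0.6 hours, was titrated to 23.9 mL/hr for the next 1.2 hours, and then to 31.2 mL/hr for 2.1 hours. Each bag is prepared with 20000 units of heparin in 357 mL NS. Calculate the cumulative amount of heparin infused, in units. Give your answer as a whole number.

6430 units

Concentration = 20000 units ÷ 357 mL = 56.02241 units/mL
Stage 1: 34.3 mL/hr × 0.6 hr = 20.58 mL → 20.58 mL × 56.02241 units/mL = 1152.941 units
Stage 2: 23.9 mL/hr × 1.2 hr = 28.68 mL → 28.68 mL × 56.02241 units/mL = 1606.723 units
Stage 3: 31.2 mL/hr × 2.1 hr = 65.52 mL → 65.52 mL × 56.02241 units/mL = 3670.588 units
Total = 1152.941 + 1606.723 + 3670.588 = 6430.252 units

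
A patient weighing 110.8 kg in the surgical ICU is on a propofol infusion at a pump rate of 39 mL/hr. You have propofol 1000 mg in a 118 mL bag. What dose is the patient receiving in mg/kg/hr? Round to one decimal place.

Concentration = 1000 mg ÷ 118 mL = 8.474576 mg/mL
Drug rate = 39 mL/hr × 8.474576 mg/mL = 330.5085 mg/hr
330.5085 mg/hr ÷ 110.8 kg = 2.982928 mg/kg/hr

3.0 mg/kg/hr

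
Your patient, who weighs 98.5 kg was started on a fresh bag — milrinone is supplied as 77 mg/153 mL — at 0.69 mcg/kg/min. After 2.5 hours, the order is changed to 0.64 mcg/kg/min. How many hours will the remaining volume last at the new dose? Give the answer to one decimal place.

17.7 hours

Initial rate:
Dose = 0.69 mcg/kg/min × 98.5 kg = 67.965 mcg/min
67.965 mcg/min × 60 min/hr = 4077.9 mcg/hr
Concentration = 77 mg ÷ 153 mL = 0.503268 mg/mL = 503.268 mcg/mL
Rate = 4077.9 mcg/hr ÷ 503.268 mcg/mL = 8.10284 mL/hr
Volume infused so far = 8.10284 mL/hr × 2.5 hr = 20.2571 mL
Volume remaining = 153 − 20.2571 = 132.7429 mL
New rate:
Dose = 0.64 mcg/kg/min × 98.5 kg = 63.04 mcg/min
63.04 mcg/min × 60 min/hr = 3782.4 mcg/hr
Rate = 3782.4 mcg/hr ÷ 503.268 mcg/mL = 7.515678 mL/hr
Time remaining = 132.7429 mL ÷ 7.515678 mL/hr = 17.66213 hr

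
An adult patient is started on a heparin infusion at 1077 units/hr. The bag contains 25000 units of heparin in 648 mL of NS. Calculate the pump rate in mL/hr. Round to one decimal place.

27.9 mL/hr

Concentration = 25000 units ÷ 648 mL = 38.58025 units/mL
Rate = 1077 units/hr ÷ 38.58025 units/mL = 27.91584 mL/hr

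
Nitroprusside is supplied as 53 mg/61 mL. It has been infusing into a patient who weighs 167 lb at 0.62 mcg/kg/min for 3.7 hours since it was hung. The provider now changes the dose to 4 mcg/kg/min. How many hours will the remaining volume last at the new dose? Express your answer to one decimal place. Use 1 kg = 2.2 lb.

Initial rate:
Weight = 167 lb ÷ 2.2 lb/kg = 75.90909 kg
Dose = 0.62 mcg/kg/min × 75.90909 kg = 47.06364 mcg/min
47.06364 mcg/min × 60 min/hr = 2823.818 mcg/hr
Concentration = 53 mg ÷ 61 mL = 0.8688525 mg/mL = 868.8525 mcg/mL
Rate = 2823.818 mcg/hr ÷ 868.8525 mcg/mL = 3.250055 mL/hr
Volume infused so far = 3.250055 mL/hr × 3.7 hr = 12.0252 mL
Volume remaining = 61 − 12.0252 = 48.9748 mL
New rate:
Dose = 4 mcg/kg/min × 75.90909 kg = 303.6364 mcg/min
303.6364 mcg/min × 60 min/hr = 18218.18 mcg/hr
Rate = 18218.18 mcg/hr ÷ 868.8525 mcg/mL = 20.9681 mL/hr
Time remaining = 48.9748 mL ÷ 20.9681 mL/hr = 2.335682 hr

2.3 hours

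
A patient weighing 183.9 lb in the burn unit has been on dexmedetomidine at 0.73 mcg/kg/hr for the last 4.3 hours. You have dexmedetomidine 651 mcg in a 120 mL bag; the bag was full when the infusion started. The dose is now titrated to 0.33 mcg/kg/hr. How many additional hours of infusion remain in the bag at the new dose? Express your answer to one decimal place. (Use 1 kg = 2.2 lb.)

14.1 hours

Initial rate:
Weight = 183.9 lb ÷ 2.2 lb/kg = 83.59091 kg
Dose = 0.73 mcg/kg/hr × 83.59091 kg = 61.02136 mcg/hr
Concentration = 651 mcg ÷ 120 mL = 5.425 mcg/mL
Rate = 61.02136 mcg/hr ÷ 5.425 mcg/mL = 11.24818 mL/hr
Volume infused so far = 11.24818 mL/hr × 4.3 hr = 48.36716 mL
Volume remaining = 120 − 48.36716 = 71.63284 mL
New rate:
Dose = 0.33 mcg/kg/hr × 83.59091 kg = 27.585 mcg/hr
Rate = 27.585 mcg/hr ÷ 5.425 mcg/mL = 5.084793 mL/hr
Time remaining = 71.63284 mL ÷ 5.084793 mL/hr = 14.08766 hr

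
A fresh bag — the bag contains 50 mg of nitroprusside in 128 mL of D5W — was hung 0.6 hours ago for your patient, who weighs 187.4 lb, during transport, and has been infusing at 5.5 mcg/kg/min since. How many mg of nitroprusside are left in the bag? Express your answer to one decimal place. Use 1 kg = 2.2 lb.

33.1 mg

Weight = 187.4 lb ÷ 2.2 lb/kg = 85.18182 kg
Dose = 5.5 mcg/kg/min × 85.18182 kg = 468.5 mcg/min
468.5 mcg/min × 60 min/hr = 28110 mcg/hr
Concentration = 50 mg ÷ 128 mL = 0.390625 mg/mL = 390.625 mcg/mL
Rate = 28110 mcg/hr ÷ 390.625 mcg/mL = 71.9616 mL/hr
Volume infused = 71.9616 mL/hr × 0.6 hr = 43.17696 mL
Volume remaining = 128 − 43.17696 = 84.82304 mL
Drug remaining = 84.82304 mL × 390.625 mcg/mL = 33134 mcg = 33.134 mg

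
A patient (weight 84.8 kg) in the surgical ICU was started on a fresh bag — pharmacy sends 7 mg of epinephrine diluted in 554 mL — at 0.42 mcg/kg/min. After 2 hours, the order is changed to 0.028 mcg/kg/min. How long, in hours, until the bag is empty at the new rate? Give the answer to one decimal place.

19.1 hours

Initial rate:
Dose = 0.42 mcg/kg/min × 84.8 kg = 35.616 mcg/min
35.616 mcg/min × 60 min/hr = 2136.96 mcg/hr
Concentration = 7 mg ÷ 554 mL = 0.01263538 mg/mL = 12.63538 mcg/mL
Rate = 2136.96 mcg/hr ÷ 12.63538 mcg/mL = 169.1251 mL/hr
Volume infused so far = 169.1251 mL/hr × 2 hr = 338.2502 mL
Volume remaining = 554 − 338.2502 = 215.7498 mL
New rate:
Dose = 0.028 mcg/kg/min × 84.8 kg = 2.3744 mcg/min
2.3744 mcg/min × 60 min/hr = 142.464 mcg/hr
Rate = 142.464 mcg/hr ÷ 12.63538 mcg/mL = 11.27501 mL/hr
Time remaining = 215.7498 mL ÷ 11.27501 mL/hr = 19.13522 hr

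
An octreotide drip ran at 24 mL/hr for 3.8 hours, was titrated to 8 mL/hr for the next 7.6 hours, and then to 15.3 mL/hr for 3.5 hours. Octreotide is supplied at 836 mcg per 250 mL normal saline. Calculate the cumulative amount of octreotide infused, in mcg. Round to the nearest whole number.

Concentration = 836 mcg ÷ 250 mL = 3.344 mcg/mL
Stage 1: 24 mL/hr × 3.8 hr = 91.2 mL → 91.2 mL × 3.344 mcg/mL = 304.9728 mcg
Stage 2: 8 mL/hr × 7.6 hr = 60.8 mL → 60.8 mL × 3.344 mcg/mL = 203.3152 mcg
Stage 3: 15.3 mL/hr × 3.5 hr = 53.55 mL → 53.55 mL × 3.344 mcg/mL = 179.0712 mcg
Total = 304.9728 + 203.3152 + 179.0712 = 687.3592 mcg

687 mcg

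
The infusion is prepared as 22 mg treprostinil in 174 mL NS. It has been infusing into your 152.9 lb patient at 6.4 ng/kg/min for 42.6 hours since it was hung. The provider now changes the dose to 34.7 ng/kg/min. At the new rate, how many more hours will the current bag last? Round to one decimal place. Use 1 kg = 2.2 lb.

Initial rate:
Weight = 152.9 lb ÷ 2.2 lb/kg = 69.5 kg
Dose = 6.4 ng/kg/min × 69.5 kg = 444.8 ng/min
444.8 ng/min × 60 min/hr = 26688 ng/hr
Concentration = 22 mg ÷ 174 mL = 0.1264368 mg/mL = 126436.8 ng/mL
Rate = 26688 ng/hr ÷ 126436.8 ng/mL = 0.2110778 mL/hr
Volume infused so far = 0.2110778 mL/hr × 42.6 hr = 8.991915 mL
Volume remaining = 174 − 8.991915 = 165.0081 mL
New rate:
Dose = 34.7 ng/kg/min × 69.5 kg = 2411.65 ng/min
2411.65 ng/min × 60 min/hr = 144699 ng/hr
Rate = 144699 ng/hr ÷ 126436.8 ng/mL = 1.144438 mL/hr
Time remaining = 165.0081 mL ÷ 1.144438 mL/hr = 144.1827 hr

144.2 hours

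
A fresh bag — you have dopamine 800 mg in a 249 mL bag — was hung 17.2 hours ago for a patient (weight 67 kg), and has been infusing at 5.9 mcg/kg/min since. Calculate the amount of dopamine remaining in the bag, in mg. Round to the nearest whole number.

Dose = 5.9 mcg/kg/min × 67 kg = 395.3 mcg/min
395.3 mcg/min × 60 min/hr = 23718 mcg/hr
Concentration = 800 mg ÷ 249 mL = 3.212851 mg/mL = 3212.851 mcg/mL
Rate = 23718 mcg/hr ÷ 3212.851 mcg/mL = 7.382227 mL/hr
Volume infused = 7.382227 mL/hr × 17.2 hr = 126.9743 mL
Volume remaining = 249 − 126.9743 = 122.0257 mL
Drug remaining = 122.0257 mL × 3212.851 mcg/mL = 392050.4 mcg = 392.0504 mg

392 mg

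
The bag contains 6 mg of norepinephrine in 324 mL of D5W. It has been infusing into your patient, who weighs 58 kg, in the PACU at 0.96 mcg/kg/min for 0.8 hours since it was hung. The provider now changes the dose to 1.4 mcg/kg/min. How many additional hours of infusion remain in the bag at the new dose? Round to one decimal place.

0.7 hours

Initial rate:
Dose = 0.96 mcg/kg/min × 58 kg = 55.68 mcg/min
55.68 mcg/min × 60 min/hr = 3340.8 mcg/hr
Concentration = 6 mg ÷ 324 mL = 0.01851852 mg/mL = 18.51852 mcg/mL
Rate = 3340.8 mcg/hr ÷ 18.51852 mcg/mL = 180.4032 mL/hr
Volume infused so far = 180.4032 mL/hr × 0.8 hr = 144.3226 mL
Volume remaining = 324 − 144.3226 = 179.6774 mL
New rate:
Dose = 1.4 mcg/kg/min × 58 kg = 81.2 mcg/min
81.2 mcg/min × 60 min/hr = 4872 mcg/hr
Rate = 4872 mcg/hr ÷ 18.51852 mcg/mL = 263.088 mL/hr
Time remaining = 179.6774 mL ÷ 263.088 mL/hr = 0.6829557 hr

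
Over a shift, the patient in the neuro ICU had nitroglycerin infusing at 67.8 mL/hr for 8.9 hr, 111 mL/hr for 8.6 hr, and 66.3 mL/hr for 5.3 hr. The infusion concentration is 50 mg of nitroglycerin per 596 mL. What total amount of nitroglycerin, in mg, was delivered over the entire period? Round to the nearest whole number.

160 mg

Concentration = 50 mg ÷ 596 mL = 0.08389262 mg/mL
Stage 1: 67.8 mL/hr × 8.9 hr = 603.42 mL → 603.42 mL × 0.08389262 mg/mL = 50.62248 mg
Stage 2: 111 mL/hr × 8.6 hr = 954.6 mL → 954.6 mL × 0.08389262 mg/mL = 80.08389 mg
Stage 3: 66.3 mL/hr × 5.3 hr = 351.39 mL → 351.39 mL × 0.08389262 mg/mL = 29.47903 mg
Total = 50.62248 + 80.08389 + 29.47903 = 160.1854 mg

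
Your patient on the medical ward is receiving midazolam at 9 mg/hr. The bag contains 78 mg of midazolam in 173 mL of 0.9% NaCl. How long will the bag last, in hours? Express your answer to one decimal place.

Concentration = 78 mg ÷ 173 mL = 0.4508671 mg/mL
Rate = 9 mg/hr ÷ 0.4508671 mg/mL = 19.96154 mL/hr
Duration = 173 mL ÷ 19.96154 mL/hr = 8.666667 hr

8.7 hours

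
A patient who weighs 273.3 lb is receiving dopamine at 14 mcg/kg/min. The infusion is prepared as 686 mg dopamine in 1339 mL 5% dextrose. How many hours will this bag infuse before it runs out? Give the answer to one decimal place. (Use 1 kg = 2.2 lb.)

6.6 hours

Weight = 273.3 lb ÷ 2.2 lb/kg = 124.2273 kg
Dose = 14 mcg/kg/min × 124.2273 kg = 1739.182 mcg/min
1739.182 mcg/min × 60 min/hr = 104350.9 mcg/hr
Concentration = 686 mg ÷ 1339 mL = 0.5123226 mg/mL = 512.3226 mcg/mL
Rate = 104350.9 mcg/hr ÷ 512.3226 mcg/mL = 203.682 mL/hr
Duration = 1339 mL ÷ 203.682 mL/hr = 6.573972 hr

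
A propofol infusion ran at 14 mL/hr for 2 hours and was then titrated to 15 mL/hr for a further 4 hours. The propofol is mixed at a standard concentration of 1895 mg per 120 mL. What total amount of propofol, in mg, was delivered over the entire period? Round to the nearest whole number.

Concentration = 1895 mg ÷ 120 mL = 15.79167 mg/mL
Stage 1: 14 mL/hr × 2 hr = 28 mL → 28 mL × 15.79167 mg/mL = 442.1667 mg
Stage 2: 15 mL/hr × 4 hr = 60 mL → 60 mL × 15.79167 mg/mL = 947.5 mg
Total = 442.1667 + 947.5 = 1389.667 mg

1390 mg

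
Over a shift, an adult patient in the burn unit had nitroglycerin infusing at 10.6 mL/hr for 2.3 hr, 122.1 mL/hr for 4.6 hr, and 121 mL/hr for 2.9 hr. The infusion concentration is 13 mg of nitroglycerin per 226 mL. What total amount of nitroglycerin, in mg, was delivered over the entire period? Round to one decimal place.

53.9 mg

Concentration = 13 mg ÷ 226 mL = 0.05752212 mg/mL
Stage 1: 10.6 mL/hr × 2.3 hr = 24.38 mL → 24.38 mL × 0.05752212 mg/mL = 1.402389 mg
Stage 2: 122.1 mL/hr × 4.6 hr = 561.66 mL → 561.66 mL × 0.05752212 mg/mL = 32.30788 mg
Stage 3: 121 mL/hr × 2.9 hr = 350.9 mL → 350.9 mL × 0.05752212 mg/mL = 20.18451 mg
Total = 1.402389 + 32.30788 + 20.18451 = 53.89478 mg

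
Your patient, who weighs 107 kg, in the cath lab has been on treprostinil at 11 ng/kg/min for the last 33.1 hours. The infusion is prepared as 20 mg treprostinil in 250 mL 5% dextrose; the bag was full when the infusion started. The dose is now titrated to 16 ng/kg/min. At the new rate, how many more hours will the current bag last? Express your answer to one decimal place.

171.9 hours

Initial rate:
Dose = 11 ng/kg/min × 107 kg = 1177 ng/min
1177 ng/min × 60 min/hr = 70620 ng/hr
Concentration = 20 mg ÷ 250 mL = 0.08 mg/mL = 80000 ng/mL
Rate = 70620 ng/hr ÷ 80000 ng/mL = 0.88275 mL/hr
Volume infused so far = 0.88275 mL/hr × 33.1 hr = 29.21903 mL
Volume remaining = 250 − 29.21903 = 220.781 mL
New rate:
Dose = 16 ng/kg/min × 107 kg = 1712 ng/min
1712 ng/min × 60 min/hr = 102720 ng/hr
Rate = 102720 ng/hr ÷ 80000 ng/mL = 1.284 mL/hr
Time remaining = 220.781 mL ÷ 1.284 mL/hr = 171.9478 hr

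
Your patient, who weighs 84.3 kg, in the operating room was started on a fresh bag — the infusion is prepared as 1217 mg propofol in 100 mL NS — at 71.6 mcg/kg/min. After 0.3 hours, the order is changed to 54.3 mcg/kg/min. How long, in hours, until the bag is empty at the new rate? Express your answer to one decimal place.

4.0 hours

Initial rate:
Dose = 71.6 mcg/kg/min × 84.3 kg = 6035.88 mcg/min
6035.88 mcg/min × 60 min/hr = 362152.8 mcg/hr
Concentration = 1217 mg ÷ 100 mL = 12.17 mg/mL = 12170 mcg/mL
Rate = 362152.8 mcg/hr ÷ 12170 mcg/mL = 29.75783 mL/hr
Volume infused so far = 29.75783 mL/hr × 0.3 hr = 8.927349 mL
Volume remaining = 100 − 8.927349 = 91.07265 mL
New rate:
Dose = 54.3 mcg/kg/min × 84.3 kg = 4577.49 mcg/min
4577.49 mcg/min × 60 min/hr = 274649.4 mcg/hr
Rate = 274649.4 mcg/hr ÷ 12170 mcg/mL = 22.56774 mL/hr
Time remaining = 91.07265 mL ÷ 22.56774 mL/hr = 4.035524 hr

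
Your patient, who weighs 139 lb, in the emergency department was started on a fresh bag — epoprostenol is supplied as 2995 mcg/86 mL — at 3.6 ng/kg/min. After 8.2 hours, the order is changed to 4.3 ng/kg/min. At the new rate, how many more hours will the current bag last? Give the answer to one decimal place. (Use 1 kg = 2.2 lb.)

176.9 hours

Initial rate:
Weight = 139 lb ÷ 2.2 lb/kg = 63.18182 kg
Dose = 3.6 ng/kg/min × 63.18182 kg = 227.4545 ng/min
227.4545 ng/min × 60 min/hr = 13647.27 ng/hr
Concentration = 2995 mcg ÷ 86 mL = 34.82558 mcg/mL = 34825.58 ng/mL
Rate = 13647.27 ng/hr ÷ 34825.58 ng/mL = 0.3918749 mL/hr
Volume infused so far = 0.3918749 mL/hr × 8.2 hr = 3.213375 mL
Volume remaining = 86 − 3.213375 = 82.78663 mL
New rate:
Dose = 4.3 ng/kg/min × 63.18182 kg = 271.6818 ng/min
271.6818 ng/min × 60 min/hr = 16300.91 ng/hr
Rate = 16300.91 ng/hr ÷ 34825.58 ng/mL = 0.4680728 mL/hr
Time remaining = 82.78663 mL ÷ 0.4680728 mL/hr = 176.867 hr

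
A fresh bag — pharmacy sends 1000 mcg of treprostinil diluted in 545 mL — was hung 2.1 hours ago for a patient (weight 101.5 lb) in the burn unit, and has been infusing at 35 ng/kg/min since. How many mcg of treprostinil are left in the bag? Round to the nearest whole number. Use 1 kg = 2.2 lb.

797 mcg

Weight = 101.5 lb ÷ 2.2 lb/kg = 46.13636 kg
Dose = 35 ng/kg/min × 46.13636 kg = 1614.773 ng/min
1614.773 ng/min × 60 min/hr = 96886.36 ng/hr
Concentration = 1000 mcg ÷ 545 mL = 1.834862 mcg/mL = 1834.862 ng/mL
Rate = 96886.36 ng/hr ÷ 1834.862 ng/mL = 52.80307 mL/hr
Volume infused = 52.80307 mL/hr × 2.1 hr = 110.8864 mL
Volume remaining = 545 − 110.8864 = 434.1136 mL
Drug remaining = 434.1136 mL × 1834.862 ng/mL = 796538.6 ng = 796.5386 mcg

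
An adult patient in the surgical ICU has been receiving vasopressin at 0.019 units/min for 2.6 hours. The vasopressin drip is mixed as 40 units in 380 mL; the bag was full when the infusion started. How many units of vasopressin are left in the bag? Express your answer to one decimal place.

37.0 units

0.019 units/min × 60 min/hr = 1.14 units/hr
Concentration = 40 units ÷ 380 mL = 0.1052632 units/mL
Rate = 1.14 units/hr ÷ 0.1052632 units/mL = 10.83 mL/hr
Volume infused = 10.83 mL/hr × 2.6 hr = 28.158 mL
Volume remaining = 380 − 28.158 = 351.842 mL
Drug remaining = 351.842 mL × 0.1052632 units/mL = 37.036 units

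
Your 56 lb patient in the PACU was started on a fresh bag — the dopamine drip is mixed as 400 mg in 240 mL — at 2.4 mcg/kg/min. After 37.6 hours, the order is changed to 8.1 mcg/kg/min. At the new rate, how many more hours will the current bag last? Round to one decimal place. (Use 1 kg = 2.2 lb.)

21.2 hours

Initial rate:
Weight = 56 lb ÷ 2.2 lb/kg = 25.45455 kg
Dose = 2.4 mcg/kg/min × 25.45455 kg = 61.09091 mcg/min
61.09091 mcg/min × 60 min/hr = 3665.455 mcg/hr
Concentration = 400 mg ÷ 240 mL = 1.666667 mg/mL = 1666.667 mcg/mL
Rate = 3665.455 mcg/hr ÷ 1666.667 mcg/mL = 2.199273 mL/hr
Volume infused so far = 2.199273 mL/hr × 37.6 hr = 82.69265 mL
Volume remaining = 240 − 82.69265 = 157.3073 mL
New rate:
Dose = 8.1 mcg/kg/min × 25.45455 kg = 206.1818 mcg/min
206.1818 mcg/min × 60 min/hr = 12370.91 mcg/hr
Rate = 12370.91 mcg/hr ÷ 1666.667 mcg/mL = 7.422545 mL/hr
Time remaining = 157.3073 mL ÷ 7.422545 mL/hr = 21.19318 hr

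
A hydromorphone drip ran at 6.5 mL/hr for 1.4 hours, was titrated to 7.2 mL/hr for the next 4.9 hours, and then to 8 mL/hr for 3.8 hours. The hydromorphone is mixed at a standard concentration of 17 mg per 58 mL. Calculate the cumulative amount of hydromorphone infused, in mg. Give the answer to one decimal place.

21.9 mg

Concentration = 17 mg ÷ 58 mL = 0.2931034 mg/mL
Stage 1: 6.5 mL/hr × 1.4 hr = 9.1 mL → 9.1 mL × 0.2931034 mg/mL = 2.667241 mg
Stage 2: 7.2 mL/hr × 4.9 hr = 35.28 mL → 35.28 mL × 0.2931034 mg/mL = 10.34069 mg
Stage 3: 8 mL/hr × 3.8 hr = 30.4 mL → 30.4 mL × 0.2931034 mg/mL = 8.910345 mg
Total = 2.667241 + 10.34069 + 8.910345 = 21.91828 mg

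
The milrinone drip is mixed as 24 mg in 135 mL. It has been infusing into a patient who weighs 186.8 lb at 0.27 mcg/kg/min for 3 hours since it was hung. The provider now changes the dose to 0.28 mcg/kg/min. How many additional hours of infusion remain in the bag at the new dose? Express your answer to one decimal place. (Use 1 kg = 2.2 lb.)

13.9 hours

Initial rate:
Weight = 186.8 lb ÷ 2.2 lb/kg = 84.90909 kg
Dose = 0.27 mcg/kg/min × 84.90909 kg = 22.92545 mcg/min
22.92545 mcg/min × 60 min/hr = 1375.527 mcg/hr
Concentration = 24 mg ÷ 135 mL = 0.1777778 mg/mL = 177.7778 mcg/mL
Rate = 1375.527 mcg/hr ÷ 177.7778 mcg/mL = 7.737341 mL/hr
Volume infused so far = 7.737341 mL/hr × 3 hr = 23.21202 mL
Volume remaining = 135 − 23.21202 = 111.788 mL
New rate:
Dose = 0.28 mcg/kg/min × 84.90909 kg = 23.77455 mcg/min
23.77455 mcg/min × 60 min/hr = 1426.473 mcg/hr
Rate = 1426.473 mcg/hr ÷ 177.7778 mcg/mL = 8.023909 mL/hr
Time remaining = 111.788 mL ÷ 8.023909 mL/hr = 13.93186 hr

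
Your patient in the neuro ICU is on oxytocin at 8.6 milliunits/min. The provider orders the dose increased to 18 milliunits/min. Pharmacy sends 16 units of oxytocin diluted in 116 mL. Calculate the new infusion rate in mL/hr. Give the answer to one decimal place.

7.8 mL/hr

18 milliunits/min × 60 min/hr = 1080 milliunits/hr
Concentration = 16 units ÷ 116 mL = 0.137931 units/mL = 137.931 milliunits/mL
Rate = 1080 milliunits/hr ÷ 137.931 milliunits/mL = 7.83 mL/hr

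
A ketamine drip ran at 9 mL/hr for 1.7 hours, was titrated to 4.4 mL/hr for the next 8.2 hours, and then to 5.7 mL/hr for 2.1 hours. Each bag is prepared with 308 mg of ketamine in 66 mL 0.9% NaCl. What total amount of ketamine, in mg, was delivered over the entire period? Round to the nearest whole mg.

Concentration = 308 mg ÷ 66 mL = 4.666667 mg/mL
Stage 1: 9 mL/hr × 1.7 hr = 15.3 mL → 15.3 mL × 4.666667 mg/mL = 71.4 mg
Stage 2: 4.4 mL/hr × 8.2 hr = 36.08 mL → 36.08 mL × 4.666667 mg/mL = 168.3733 mg
Stage 3: 5.7 mL/hr × 2.1 hr = 11.97 mL → 11.97 mL × 4.666667 mg/mL = 55.86 mg
Total = 71.4 + 168.3733 + 55.86 = 295.6333 mg

296 mg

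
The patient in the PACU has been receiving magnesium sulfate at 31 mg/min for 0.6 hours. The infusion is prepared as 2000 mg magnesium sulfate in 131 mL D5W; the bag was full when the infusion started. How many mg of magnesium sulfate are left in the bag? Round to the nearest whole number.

31 mg/min × 60 min/hr = 1860 mg/hr
Concentration = 2000 mg ÷ 131 mL = 15.26718 mg/mL
Rate = 1860 mg/hr ÷ 15.26718 mg/mL = 121.83 mL/hr
Volume infused = 121.83 mL/hr × 0.6 hr = 73.098 mL
Volume remaining = 131 − 73.098 = 57.902 mL
Drug remaining = 57.902 mL × 15.26718 mg/mL = 884 mg

884 mg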